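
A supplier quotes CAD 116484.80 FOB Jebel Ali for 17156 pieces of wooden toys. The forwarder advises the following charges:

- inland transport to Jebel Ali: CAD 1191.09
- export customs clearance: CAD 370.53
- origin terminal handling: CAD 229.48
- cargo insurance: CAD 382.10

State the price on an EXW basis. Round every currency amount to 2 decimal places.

Not relevant to the conversion: insurance — on the buyer under both terms; not part of either seller's price.
From FOB to EXW, the seller no longer bears: inland to port, export clearance, origin terminal.
EXW price = 116484.80 − 1191.09 − 370.53 − 229.48 = 114693.70

EXW price: CAD 114693.70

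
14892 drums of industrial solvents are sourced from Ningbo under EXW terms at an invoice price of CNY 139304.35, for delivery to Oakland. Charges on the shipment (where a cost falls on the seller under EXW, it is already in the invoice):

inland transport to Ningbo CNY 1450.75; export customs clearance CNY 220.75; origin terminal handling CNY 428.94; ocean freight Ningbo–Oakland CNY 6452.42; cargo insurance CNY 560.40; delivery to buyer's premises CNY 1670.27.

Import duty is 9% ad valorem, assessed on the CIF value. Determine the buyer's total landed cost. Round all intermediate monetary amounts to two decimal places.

Total landed cost: CNY 163445.46

EXW: the seller makes goods available at their premises; the buyer bears all onward costs.
CIF value = EXW price + inland to port + export clearance + origin terminal + freight + insurance = 139304.35 + 1450.75 + 220.75 + 428.94 + 6452.42 + 560.40 = 148417.61
Import duty = 148417.61 × 9% = 13357.58
Buyer bears: inland to port 1450.75 + export clearance 220.75 + origin terminal 428.94 + freight 6452.42 + insurance 560.40 + delivery 1670.27 + duty 13357.58 = 24141.11
Landed cost = invoice 139304.35 + 24141.11 = 163445.46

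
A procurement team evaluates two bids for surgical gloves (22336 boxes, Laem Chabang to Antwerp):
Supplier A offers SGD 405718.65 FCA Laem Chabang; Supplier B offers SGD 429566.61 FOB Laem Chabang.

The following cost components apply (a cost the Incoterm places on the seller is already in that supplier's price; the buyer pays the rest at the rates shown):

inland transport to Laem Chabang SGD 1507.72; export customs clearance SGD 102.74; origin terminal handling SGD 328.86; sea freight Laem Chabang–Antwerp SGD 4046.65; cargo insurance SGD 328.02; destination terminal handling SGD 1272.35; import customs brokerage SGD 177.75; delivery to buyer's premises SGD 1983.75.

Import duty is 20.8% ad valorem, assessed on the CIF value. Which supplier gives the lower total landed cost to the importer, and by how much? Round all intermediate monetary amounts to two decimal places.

Supplier A is cheaper by SGD 28411.08

Supplier A (FCA):
CIF value = FCA price + origin terminal + freight + insurance = 405718.65 + 328.86 + 4046.65 + 328.02 = 410422.18
Import duty = 410422.18 × 20.8% = 85367.81
Buyer bears (A): 328.86 + 4046.65 + 328.02 + 1272.35 + 177.75 + 1983.75 = 8137.38
Landed cost (A) = invoice 405718.65 + 8137.38 + duty 85367.81 = 499223.84
Supplier B (FOB):
CIF value = FOB price + freight + insurance = 429566.61 + 4046.65 + 328.02 = 433941.28
Import duty = 433941.28 × 20.8% = 90259.79
Buyer bears (B): 4046.65 + 328.02 + 1272.35 + 177.75 + 1983.75 = 7808.52
Landed cost (B) = invoice 429566.61 + 7808.52 + duty 90259.79 = 527634.92
Difference = |499223.84 − 527634.92| = 28411.08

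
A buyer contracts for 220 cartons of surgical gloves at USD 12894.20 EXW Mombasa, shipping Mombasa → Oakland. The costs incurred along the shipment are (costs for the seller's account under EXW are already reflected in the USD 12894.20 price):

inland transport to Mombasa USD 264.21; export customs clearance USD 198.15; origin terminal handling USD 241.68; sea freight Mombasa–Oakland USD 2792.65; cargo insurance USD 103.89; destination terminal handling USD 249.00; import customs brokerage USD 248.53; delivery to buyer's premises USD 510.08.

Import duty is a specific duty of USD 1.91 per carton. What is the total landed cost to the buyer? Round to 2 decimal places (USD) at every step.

Total landed cost: USD 17922.59

EXW: the seller makes goods available at their premises; the buyer bears all onward costs.
CIF value = EXW price + inland to port + export clearance + origin terminal + freight + insurance = 12894.20 + 264.21 + 198.15 + 241.68 + 2792.65 + 103.89 = 16494.78
Import duty = 220 × 1.91 = 420.20
Buyer bears: inland to port 264.21 + export clearance 198.15 + origin terminal 241.68 + freight 2792.65 + insurance 103.89 + destination terminal 249.00 + brokerage 248.53 + delivery 510.08 + duty 420.20 = 5028.39
Landed cost = invoice 12894.20 + 5028.39 = 17922.59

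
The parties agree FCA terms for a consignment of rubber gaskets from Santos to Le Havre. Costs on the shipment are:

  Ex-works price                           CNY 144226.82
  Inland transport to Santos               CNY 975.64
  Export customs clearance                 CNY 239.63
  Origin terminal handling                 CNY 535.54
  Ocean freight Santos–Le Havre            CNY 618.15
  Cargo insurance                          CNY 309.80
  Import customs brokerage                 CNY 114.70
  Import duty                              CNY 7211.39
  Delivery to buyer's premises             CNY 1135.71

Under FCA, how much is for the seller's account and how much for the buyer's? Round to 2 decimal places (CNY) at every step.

FCA: the seller delivers export-cleared goods to the carrier; the buyer bears costs from that point.
Seller's account: goods 144226.82 + inland to port 975.64 + export clearance 239.63 = 145442.09
Buyer's account: origin terminal 535.54 + freight 618.15 + insurance 309.80 + brokerage 114.70 + duty 7211.39 + delivery 1135.71 = 9925.29

Seller: CNY 145442.09; buyer: CNY 9925.29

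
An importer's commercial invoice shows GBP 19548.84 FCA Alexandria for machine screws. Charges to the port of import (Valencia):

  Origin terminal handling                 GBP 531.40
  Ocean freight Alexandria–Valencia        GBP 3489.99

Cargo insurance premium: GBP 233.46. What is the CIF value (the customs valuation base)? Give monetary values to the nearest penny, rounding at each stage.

CIF = FCA price + pre-shipment costs + freight + insurance
CIF = 19548.84 + 531.40 + 3489.99 + 233.46 = 23803.69

CIF value: GBP 23803.69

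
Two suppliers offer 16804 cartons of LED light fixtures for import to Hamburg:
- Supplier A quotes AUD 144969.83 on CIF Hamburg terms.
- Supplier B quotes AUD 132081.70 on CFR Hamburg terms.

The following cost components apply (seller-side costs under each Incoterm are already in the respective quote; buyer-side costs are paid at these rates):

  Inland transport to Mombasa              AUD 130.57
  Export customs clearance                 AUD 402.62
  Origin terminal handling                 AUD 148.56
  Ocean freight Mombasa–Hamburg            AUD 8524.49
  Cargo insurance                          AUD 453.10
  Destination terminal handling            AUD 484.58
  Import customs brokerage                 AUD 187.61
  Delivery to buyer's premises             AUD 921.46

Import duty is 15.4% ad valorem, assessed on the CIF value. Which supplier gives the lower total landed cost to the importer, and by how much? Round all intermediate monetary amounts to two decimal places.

Supplier A (CIF):
The CIF price already equals the CIF value: 144969.83
Import duty = 144969.83 × 15.4% = 22325.35
Buyer bears (A): 484.58 + 187.61 + 921.46 = 1593.65
Landed cost (A) = invoice 144969.83 + 1593.65 + duty 22325.35 = 168888.83
Supplier B (CFR):
CIF value = CFR price + insurance = 132081.70 + 453.10 = 132534.80
Import duty = 132534.80 × 15.4% = 20410.36
Buyer bears (B): 453.10 + 484.58 + 187.61 + 921.46 = 2046.75
Landed cost (B) = invoice 132081.70 + 2046.75 + duty 20410.36 = 154538.81
Difference = |168888.83 − 154538.81| = 14350.02

Supplier B is cheaper by AUD 14350.02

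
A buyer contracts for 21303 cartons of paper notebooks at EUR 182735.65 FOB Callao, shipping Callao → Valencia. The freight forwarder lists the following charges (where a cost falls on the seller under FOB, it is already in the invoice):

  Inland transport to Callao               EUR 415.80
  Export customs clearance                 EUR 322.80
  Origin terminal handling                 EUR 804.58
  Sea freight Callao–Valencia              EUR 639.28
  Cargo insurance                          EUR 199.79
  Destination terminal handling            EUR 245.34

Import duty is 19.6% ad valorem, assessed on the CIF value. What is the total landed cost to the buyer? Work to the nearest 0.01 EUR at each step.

Total landed cost: EUR 219800.71

FOB: the seller bears costs until goods are on board at the origin port; the buyer bears freight, insurance and all costs thereafter.
Already in the invoice (seller's account under FOB): inland to port, export clearance, origin terminal — exclude.
CIF value = FOB price + freight + insurance = 182735.65 + 639.28 + 199.79 = 183574.72
Import duty = 183574.72 × 19.6% = 35980.65
Buyer bears: freight 639.28 + insurance 199.79 + destination terminal 245.34 + duty 35980.65 = 37065.06
Landed cost = invoice 182735.65 + 37065.06 = 219800.71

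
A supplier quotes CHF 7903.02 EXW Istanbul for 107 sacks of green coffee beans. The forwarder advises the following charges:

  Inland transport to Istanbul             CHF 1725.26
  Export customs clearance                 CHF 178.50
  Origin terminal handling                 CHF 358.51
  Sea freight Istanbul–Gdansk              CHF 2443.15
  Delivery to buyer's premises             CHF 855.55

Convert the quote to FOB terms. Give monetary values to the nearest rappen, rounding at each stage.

Not relevant to the conversion: delivery, freight — on the buyer under both terms; not part of either seller's price.
From EXW to FOB, the seller additionally bears: inland to port, export clearance, origin terminal.
FOB price = 7903.02 + 1725.26 + 178.50 + 358.51 = 10165.29

FOB price: CHF 10165.29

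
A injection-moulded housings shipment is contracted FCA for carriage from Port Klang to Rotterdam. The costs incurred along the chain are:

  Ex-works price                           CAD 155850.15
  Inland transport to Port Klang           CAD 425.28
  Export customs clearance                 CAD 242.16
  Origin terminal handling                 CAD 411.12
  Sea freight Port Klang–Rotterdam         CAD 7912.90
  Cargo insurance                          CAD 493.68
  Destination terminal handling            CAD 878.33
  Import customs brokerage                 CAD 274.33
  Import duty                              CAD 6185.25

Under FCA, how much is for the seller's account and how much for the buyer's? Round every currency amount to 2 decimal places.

FCA: the seller delivers export-cleared goods to the carrier; the buyer bears costs from that point.
Seller's account: goods 155850.15 + inland to port 425.28 + export clearance 242.16 = 156517.59
Buyer's account: origin terminal 411.12 + freight 7912.90 + insurance 493.68 + destination terminal 878.33 + brokerage 274.33 + duty 6185.25 = 16155.61

Seller: CAD 156517.59; buyer: CAD 16155.61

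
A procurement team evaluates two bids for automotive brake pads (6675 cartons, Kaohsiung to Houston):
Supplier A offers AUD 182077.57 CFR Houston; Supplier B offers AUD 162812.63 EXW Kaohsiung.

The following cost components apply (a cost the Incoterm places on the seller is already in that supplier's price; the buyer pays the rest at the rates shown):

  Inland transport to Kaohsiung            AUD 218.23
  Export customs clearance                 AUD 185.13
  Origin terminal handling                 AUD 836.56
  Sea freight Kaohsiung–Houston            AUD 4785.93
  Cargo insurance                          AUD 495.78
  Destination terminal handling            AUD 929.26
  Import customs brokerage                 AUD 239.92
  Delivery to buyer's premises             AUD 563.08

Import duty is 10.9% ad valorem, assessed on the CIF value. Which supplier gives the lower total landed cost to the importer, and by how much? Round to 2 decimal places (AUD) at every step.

Supplier A (CFR):
CIF value = CFR price + insurance = 182077.57 + 495.78 = 182573.35
Import duty = 182573.35 × 10.9% = 19900.50
Buyer bears (A): 495.78 + 929.26 + 239.92 + 563.08 = 2228.04
Landed cost (A) = invoice 182077.57 + 2228.04 + duty 19900.50 = 204206.11
Supplier B (EXW):
CIF value = EXW price + inland to port + export clearance + origin terminal + freight + insurance = 162812.63 + 218.23 + 185.13 + 836.56 + 4785.93 + 495.78 = 169334.26
Import duty = 169334.26 × 10.9% = 18457.43
Buyer bears (B): 218.23 + 185.13 + 836.56 + 4785.93 + 495.78 + 929.26 + 239.92 + 563.08 = 8253.89
Landed cost (B) = invoice 162812.63 + 8253.89 + duty 18457.43 = 189523.95
Difference = |204206.11 − 189523.95| = 14682.16

Supplier B is cheaper by AUD 14682.16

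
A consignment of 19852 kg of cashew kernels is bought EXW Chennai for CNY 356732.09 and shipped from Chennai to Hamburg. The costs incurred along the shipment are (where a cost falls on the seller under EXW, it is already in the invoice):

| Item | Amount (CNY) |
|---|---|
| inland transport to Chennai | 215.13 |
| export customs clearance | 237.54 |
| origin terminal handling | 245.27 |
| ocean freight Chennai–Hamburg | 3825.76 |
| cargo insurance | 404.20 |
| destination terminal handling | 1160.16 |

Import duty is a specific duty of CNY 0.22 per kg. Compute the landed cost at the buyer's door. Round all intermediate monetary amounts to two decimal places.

EXW: the seller makes goods available at their premises; the buyer bears all onward costs.
CIF value = EXW price + inland to port + export clearance + origin terminal + freight + insurance = 356732.09 + 215.13 + 237.54 + 245.27 + 3825.76 + 404.20 = 361659.99
Import duty = 19852 × 0.22 = 4367.44
Buyer bears: inland to port 215.13 + export clearance 237.54 + origin terminal 245.27 + freight 3825.76 + insurance 404.20 + destination terminal 1160.16 + duty 4367.44 = 10455.50
Landed cost = invoice 356732.09 + 10455.50 = 367187.59

Total landed cost: CNY 367187.59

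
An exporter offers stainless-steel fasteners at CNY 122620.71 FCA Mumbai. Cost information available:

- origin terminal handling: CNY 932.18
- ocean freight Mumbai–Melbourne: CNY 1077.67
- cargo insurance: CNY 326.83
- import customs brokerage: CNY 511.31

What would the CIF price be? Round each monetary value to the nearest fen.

CIF price: CNY 124957.39

Not relevant to the conversion: brokerage — on the buyer under both terms; not part of either seller's price.
From FCA to CIF, the seller additionally bears: origin terminal, freight, insurance.
CIF price = 122620.71 + 932.18 + 1077.67 + 326.83 = 124957.39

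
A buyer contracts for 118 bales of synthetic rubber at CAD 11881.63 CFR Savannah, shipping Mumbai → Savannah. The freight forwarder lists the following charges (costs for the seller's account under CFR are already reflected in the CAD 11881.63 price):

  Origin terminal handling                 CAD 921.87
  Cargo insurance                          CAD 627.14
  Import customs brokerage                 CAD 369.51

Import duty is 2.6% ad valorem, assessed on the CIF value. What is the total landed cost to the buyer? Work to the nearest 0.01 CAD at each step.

Total landed cost: CAD 13203.51

CFR: the seller pays costs through ocean freight to the destination port, but not insurance.
Already in the invoice (seller's account under CFR): origin terminal — exclude.
CIF value = CFR price + insurance = 11881.63 + 627.14 = 12508.77
Import duty = 12508.77 × 2.6% = 325.23
Buyer bears: insurance 627.14 + brokerage 369.51 + duty 325.23 = 1321.88
Landed cost = invoice 11881.63 + 1321.88 = 13203.51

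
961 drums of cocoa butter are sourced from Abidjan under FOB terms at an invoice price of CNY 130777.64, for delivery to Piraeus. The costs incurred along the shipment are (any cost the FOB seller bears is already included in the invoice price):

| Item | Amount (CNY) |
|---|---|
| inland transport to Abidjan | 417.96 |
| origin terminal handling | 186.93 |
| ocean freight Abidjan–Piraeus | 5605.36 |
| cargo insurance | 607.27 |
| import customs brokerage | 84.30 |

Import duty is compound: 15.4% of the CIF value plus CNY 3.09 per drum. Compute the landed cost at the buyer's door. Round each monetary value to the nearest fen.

Total landed cost: CNY 161140.56

FOB: the seller bears costs until goods are on board at the origin port; the buyer bears freight, insurance and all costs thereafter.
Already in the invoice (seller's account under FOB): inland to port, origin terminal — exclude.
CIF value = FOB price + freight + insurance = 130777.64 + 5605.36 + 607.27 = 136990.27
Ad valorem component: 136990.27 × 15.4% = 21096.50
Specific component: 961 × 3.09 = 2969.49
Import duty = 21096.50 + 2969.49 = 24065.99
Buyer bears: freight 5605.36 + insurance 607.27 + brokerage 84.30 + duty 24065.99 = 30362.92
Landed cost = invoice 130777.64 + 30362.92 = 161140.56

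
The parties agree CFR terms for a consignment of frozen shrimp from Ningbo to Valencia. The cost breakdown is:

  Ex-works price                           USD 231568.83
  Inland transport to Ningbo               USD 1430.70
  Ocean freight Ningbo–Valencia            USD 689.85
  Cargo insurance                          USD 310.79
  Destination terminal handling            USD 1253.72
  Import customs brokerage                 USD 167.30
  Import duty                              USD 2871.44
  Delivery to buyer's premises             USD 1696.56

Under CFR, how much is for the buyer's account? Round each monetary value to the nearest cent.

Buyer's account: USD 6299.81

CFR: the seller pays costs through ocean freight to the destination port, but not insurance.
Seller's account: goods 231568.83 + inland to port 1430.70 + freight 689.85 = 233689.38
Buyer's account: insurance 310.79 + destination terminal 1253.72 + brokerage 167.30 + duty 2871.44 + delivery 1696.56 = 6299.81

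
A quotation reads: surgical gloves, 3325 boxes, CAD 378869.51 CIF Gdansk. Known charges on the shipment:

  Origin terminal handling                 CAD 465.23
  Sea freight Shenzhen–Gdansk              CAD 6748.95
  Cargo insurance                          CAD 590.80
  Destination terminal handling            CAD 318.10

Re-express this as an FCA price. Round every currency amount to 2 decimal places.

FCA price: CAD 371064.53

Not relevant to the conversion: destination terminal — on the buyer under both terms; not part of either seller's price.
From CIF to FCA, the seller no longer bears: origin terminal, freight, insurance.
FCA price = 378869.51 − 465.23 − 6748.95 − 590.80 = 371064.53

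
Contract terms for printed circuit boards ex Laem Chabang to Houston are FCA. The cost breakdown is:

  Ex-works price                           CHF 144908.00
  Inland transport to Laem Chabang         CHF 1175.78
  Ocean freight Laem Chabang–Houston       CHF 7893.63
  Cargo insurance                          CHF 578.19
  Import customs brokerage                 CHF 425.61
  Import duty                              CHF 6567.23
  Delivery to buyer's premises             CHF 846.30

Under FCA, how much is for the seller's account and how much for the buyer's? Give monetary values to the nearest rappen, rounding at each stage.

Seller: CHF 146083.78; buyer: CHF 16310.96

FCA: the seller delivers export-cleared goods to the carrier; the buyer bears costs from that point.
Seller's account: goods 144908.00 + inland to port 1175.78 = 146083.78
Buyer's account: freight 7893.63 + insurance 578.19 + brokerage 425.61 + duty 6567.23 + delivery 846.30 = 16310.96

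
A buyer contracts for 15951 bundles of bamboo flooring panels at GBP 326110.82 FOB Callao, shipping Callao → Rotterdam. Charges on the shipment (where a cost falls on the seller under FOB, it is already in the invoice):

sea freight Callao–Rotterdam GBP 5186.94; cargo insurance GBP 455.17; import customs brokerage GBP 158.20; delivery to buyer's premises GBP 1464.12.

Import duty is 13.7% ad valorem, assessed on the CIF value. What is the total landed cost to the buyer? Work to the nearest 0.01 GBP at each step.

FOB: the seller bears costs until goods are on board at the origin port; the buyer bears freight, insurance and all costs thereafter.
CIF value = FOB price + freight + insurance = 326110.82 + 5186.94 + 455.17 = 331752.93
Import duty = 331752.93 × 13.7% = 45450.15
Buyer bears: freight 5186.94 + insurance 455.17 + brokerage 158.20 + delivery 1464.12 + duty 45450.15 = 52714.58
Landed cost = invoice 326110.82 + 52714.58 = 378825.40

Total landed cost: GBP 378825.40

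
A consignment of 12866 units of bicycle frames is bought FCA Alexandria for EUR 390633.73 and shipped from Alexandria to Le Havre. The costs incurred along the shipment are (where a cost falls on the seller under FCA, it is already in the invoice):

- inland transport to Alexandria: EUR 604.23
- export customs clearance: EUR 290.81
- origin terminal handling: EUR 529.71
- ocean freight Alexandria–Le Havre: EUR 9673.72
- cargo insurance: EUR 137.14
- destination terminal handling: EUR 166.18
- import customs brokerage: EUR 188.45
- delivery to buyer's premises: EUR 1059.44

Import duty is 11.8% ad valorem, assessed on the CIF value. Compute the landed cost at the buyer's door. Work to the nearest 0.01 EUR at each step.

FCA: the seller delivers export-cleared goods to the carrier; the buyer bears costs from that point.
Already in the invoice (seller's account under FCA): inland to port, export clearance — exclude.
CIF value = FCA price + origin terminal + freight + insurance = 390633.73 + 529.71 + 9673.72 + 137.14 = 400974.30
Import duty = 400974.30 × 11.8% = 47314.97
Buyer bears: origin terminal 529.71 + freight 9673.72 + insurance 137.14 + destination terminal 166.18 + brokerage 188.45 + delivery 1059.44 + duty 47314.97 = 59069.61
Landed cost = invoice 390633.73 + 59069.61 = 449703.34

Total landed cost: EUR 449703.34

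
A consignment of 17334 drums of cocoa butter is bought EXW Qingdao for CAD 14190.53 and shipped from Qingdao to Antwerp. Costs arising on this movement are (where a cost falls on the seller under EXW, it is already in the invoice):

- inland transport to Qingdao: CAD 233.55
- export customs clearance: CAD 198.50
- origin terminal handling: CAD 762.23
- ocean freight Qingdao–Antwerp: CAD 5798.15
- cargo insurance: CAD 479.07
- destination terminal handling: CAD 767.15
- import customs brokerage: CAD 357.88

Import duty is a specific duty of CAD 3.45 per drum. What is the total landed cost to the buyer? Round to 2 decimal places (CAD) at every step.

Total landed cost: CAD 82589.36

EXW: the seller makes goods available at their premises; the buyer bears all onward costs.
CIF value = EXW price + inland to port + export clearance + origin terminal + freight + insurance = 14190.53 + 233.55 + 198.50 + 762.23 + 5798.15 + 479.07 = 21662.03
Import duty = 17334 × 3.45 = 59802.30
Buyer bears: inland to port 233.55 + export clearance 198.50 + origin terminal 762.23 + freight 5798.15 + insurance 479.07 + destination terminal 767.15 + brokerage 357.88 + duty 59802.30 = 68398.83
Landed cost = invoice 14190.53 + 68398.83 = 82589.36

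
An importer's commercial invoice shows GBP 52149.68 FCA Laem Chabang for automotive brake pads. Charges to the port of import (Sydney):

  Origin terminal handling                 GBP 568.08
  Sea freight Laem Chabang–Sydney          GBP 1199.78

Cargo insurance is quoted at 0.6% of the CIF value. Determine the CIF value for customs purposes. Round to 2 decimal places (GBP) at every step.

CIF value: GBP 54243.00

Let C be the CIF value. C = FCA price + pre-shipment costs + freight + 0.6% × C
C − 0.6% × C = 52149.68 + 568.08 + 1199.78
0.994 × C = 53917.54
C = 53917.54 / 0.994 = 54243.00
Insurance premium = 0.6% × 54243.00 = 325.46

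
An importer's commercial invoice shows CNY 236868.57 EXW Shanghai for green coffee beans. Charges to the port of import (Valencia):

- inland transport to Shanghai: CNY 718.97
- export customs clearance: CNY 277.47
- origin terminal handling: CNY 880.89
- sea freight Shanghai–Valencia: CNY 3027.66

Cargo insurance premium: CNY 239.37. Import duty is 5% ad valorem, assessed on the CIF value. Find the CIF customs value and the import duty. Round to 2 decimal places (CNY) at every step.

CIF = EXW price + pre-shipment costs + freight + insurance
CIF = 236868.57 + 718.97 + 277.47 + 880.89 + 3027.66 + 239.37 = 242012.93
Import duty = 242012.93 × 5% = 12100.65

CIF value: CNY 242012.93; import duty: CNY 12100.65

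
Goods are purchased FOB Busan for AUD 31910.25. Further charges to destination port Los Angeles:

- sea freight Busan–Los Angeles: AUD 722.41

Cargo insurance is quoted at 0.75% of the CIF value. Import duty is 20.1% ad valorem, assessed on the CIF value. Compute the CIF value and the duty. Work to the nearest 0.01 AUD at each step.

CIF value: AUD 32879.25; import duty: AUD 6608.73

Let C be the CIF value. C = FOB price + freight + 0.75% × C
C − 0.75% × C = 31910.25 + 722.41
0.9925 × C = 32632.66
C = 32632.66 / 0.9925 = 32879.25
Insurance premium = 0.75% × 32879.25 = 246.59
Import duty = 32879.25 × 20.1% = 6608.73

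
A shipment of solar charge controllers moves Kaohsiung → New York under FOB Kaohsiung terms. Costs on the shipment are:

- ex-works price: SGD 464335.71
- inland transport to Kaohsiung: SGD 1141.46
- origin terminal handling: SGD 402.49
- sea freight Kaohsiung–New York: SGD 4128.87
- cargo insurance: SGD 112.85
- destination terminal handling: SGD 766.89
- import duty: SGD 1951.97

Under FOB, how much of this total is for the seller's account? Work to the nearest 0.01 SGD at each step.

FOB: the seller bears costs until goods are on board at the origin port; the buyer bears freight, insurance and all costs thereafter.
Seller's account: goods 464335.71 + inland to port 1141.46 + origin terminal 402.49 = 465879.66
Buyer's account: freight 4128.87 + insurance 112.85 + destination terminal 766.89 + duty 1951.97 = 6960.58

Seller's account: SGD 465879.66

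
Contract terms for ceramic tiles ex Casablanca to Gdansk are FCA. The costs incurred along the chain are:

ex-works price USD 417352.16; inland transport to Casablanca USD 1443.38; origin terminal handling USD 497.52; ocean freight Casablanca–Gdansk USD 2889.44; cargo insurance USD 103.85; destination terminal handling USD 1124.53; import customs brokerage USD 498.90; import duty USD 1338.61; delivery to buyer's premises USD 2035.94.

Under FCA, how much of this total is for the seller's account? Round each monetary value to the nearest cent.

Seller's account: USD 418795.54

FCA: the seller delivers export-cleared goods to the carrier; the buyer bears costs from that point.
Seller's account: goods 417352.16 + inland to port 1443.38 = 418795.54
Buyer's account: origin terminal 497.52 + freight 2889.44 + insurance 103.85 + destination terminal 1124.53 + brokerage 498.90 + duty 1338.61 + delivery 2035.94 = 8488.79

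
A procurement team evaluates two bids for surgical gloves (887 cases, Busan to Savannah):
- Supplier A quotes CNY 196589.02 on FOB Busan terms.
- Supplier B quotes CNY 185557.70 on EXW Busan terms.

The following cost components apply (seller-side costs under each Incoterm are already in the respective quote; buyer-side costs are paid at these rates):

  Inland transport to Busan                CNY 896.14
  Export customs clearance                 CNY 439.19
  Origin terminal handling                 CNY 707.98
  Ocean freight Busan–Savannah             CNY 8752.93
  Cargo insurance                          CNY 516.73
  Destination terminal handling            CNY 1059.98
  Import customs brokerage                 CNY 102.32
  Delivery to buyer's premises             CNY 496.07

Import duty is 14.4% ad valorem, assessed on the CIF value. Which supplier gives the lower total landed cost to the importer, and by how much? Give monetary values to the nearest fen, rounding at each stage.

Supplier B is cheaper by CNY 10282.28

Supplier A (FOB):
CIF value = FOB price + freight + insurance = 196589.02 + 8752.93 + 516.73 = 205858.68
Import duty = 205858.68 × 14.4% = 29643.65
Buyer bears (A): 8752.93 + 516.73 + 1059.98 + 102.32 + 496.07 = 10928.03
Landed cost (A) = invoice 196589.02 + 10928.03 + duty 29643.65 = 237160.70
Supplier B (EXW):
CIF value = EXW price + inland to port + export clearance + origin terminal + freight + insurance = 185557.70 + 896.14 + 439.19 + 707.98 + 8752.93 + 516.73 = 196870.67
Import duty = 196870.67 × 14.4% = 28349.38
Buyer bears (B): 896.14 + 439.19 + 707.98 + 8752.93 + 516.73 + 1059.98 + 102.32 + 496.07 = 12971.34
Landed cost (B) = invoice 185557.70 + 12971.34 + duty 28349.38 = 226878.42
Difference = |237160.70 − 226878.42| = 10282.28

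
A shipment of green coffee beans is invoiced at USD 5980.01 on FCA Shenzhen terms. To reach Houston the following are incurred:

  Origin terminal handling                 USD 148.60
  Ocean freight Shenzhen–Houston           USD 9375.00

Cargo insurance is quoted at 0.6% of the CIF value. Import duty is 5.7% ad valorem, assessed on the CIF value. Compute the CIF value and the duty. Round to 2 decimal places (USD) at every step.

Let C be the CIF value. C = FCA price + pre-shipment costs + freight + 0.6% × C
C − 0.6% × C = 5980.01 + 148.60 + 9375.00
0.994 × C = 15503.61
C = 15503.61 / 0.994 = 15597.19
Insurance premium = 0.6% × 15597.19 = 93.58
Import duty = 15597.19 × 5.7% = 889.04

CIF value: USD 15597.19; import duty: USD 889.04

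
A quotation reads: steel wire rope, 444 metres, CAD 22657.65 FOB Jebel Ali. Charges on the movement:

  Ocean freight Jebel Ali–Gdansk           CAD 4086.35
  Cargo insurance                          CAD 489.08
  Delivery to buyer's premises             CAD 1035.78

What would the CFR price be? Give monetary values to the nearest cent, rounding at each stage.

Not relevant to the conversion: delivery, insurance — on the buyer under both terms; not part of either seller's price.
From FOB to CFR, the seller additionally bears: freight.
CFR price = 22657.65 + 4086.35 = 26744.00

CFR price: CAD 26744.00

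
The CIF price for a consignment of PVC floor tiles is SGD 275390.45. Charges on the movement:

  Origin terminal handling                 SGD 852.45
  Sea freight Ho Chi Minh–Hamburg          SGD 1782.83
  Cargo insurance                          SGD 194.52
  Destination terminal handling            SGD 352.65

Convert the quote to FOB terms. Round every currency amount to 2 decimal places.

FOB price: SGD 273413.10

Not relevant to the conversion: origin terminal — on the seller under both CIF and FOB; already in the CIF price and stays in the FOB price. destination terminal — on the buyer under both terms; not part of either seller's price.
From CIF to FOB, the seller no longer bears: freight, insurance.
FOB price = 275390.45 − 1782.83 − 194.52 = 273413.10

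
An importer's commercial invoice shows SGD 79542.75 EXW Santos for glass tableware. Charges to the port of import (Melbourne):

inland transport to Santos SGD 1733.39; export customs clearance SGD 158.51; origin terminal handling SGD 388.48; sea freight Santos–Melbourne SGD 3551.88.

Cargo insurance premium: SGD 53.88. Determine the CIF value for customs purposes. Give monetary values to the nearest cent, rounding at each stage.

CIF value: SGD 85428.89

CIF = EXW price + pre-shipment costs + freight + insurance
CIF = 79542.75 + 1733.39 + 158.51 + 388.48 + 3551.88 + 53.88 = 85428.89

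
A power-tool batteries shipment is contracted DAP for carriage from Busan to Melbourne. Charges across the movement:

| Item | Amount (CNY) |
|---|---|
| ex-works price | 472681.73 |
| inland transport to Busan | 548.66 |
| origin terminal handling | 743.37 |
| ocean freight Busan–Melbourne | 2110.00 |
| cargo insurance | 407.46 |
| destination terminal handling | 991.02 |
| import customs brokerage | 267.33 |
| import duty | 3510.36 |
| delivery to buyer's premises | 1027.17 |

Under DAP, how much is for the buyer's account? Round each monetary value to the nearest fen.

DAP: the seller bears all costs to the named destination except import duty and clearance.
Seller's account: goods 472681.73 + inland to port 548.66 + origin terminal 743.37 + freight 2110.00 + insurance 407.46 + destination terminal 991.02 + delivery 1027.17 = 478509.41
Buyer's account: brokerage 267.33 + duty 3510.36 = 3777.69

Buyer's account: CNY 3777.69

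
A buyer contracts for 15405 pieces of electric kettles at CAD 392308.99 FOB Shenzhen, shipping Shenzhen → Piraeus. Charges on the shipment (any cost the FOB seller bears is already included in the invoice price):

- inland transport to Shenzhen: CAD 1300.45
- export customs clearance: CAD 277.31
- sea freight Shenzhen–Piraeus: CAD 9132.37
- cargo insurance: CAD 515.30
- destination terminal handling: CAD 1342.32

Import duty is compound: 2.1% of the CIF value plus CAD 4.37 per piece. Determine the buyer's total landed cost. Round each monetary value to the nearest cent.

FOB: the seller bears costs until goods are on board at the origin port; the buyer bears freight, insurance and all costs thereafter.
Already in the invoice (seller's account under FOB): inland to port, export clearance — exclude.
CIF value = FOB price + freight + insurance = 392308.99 + 9132.37 + 515.30 = 401956.66
Ad valorem component: 401956.66 × 2.1% = 8441.09
Specific component: 15405 × 4.37 = 67319.85
Import duty = 8441.09 + 67319.85 = 75760.94
Buyer bears: freight 9132.37 + insurance 515.30 + destination terminal 1342.32 + duty 75760.94 = 86750.93
Landed cost = invoice 392308.99 + 86750.93 = 479059.92

Total landed cost: CAD 479059.92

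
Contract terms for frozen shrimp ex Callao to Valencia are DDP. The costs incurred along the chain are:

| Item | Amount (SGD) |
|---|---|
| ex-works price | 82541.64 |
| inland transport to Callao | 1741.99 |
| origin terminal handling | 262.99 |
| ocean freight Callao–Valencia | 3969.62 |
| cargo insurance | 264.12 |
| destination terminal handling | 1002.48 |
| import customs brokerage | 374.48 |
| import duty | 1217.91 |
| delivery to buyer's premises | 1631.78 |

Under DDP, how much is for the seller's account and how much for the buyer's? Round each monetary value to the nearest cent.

Seller: SGD 93007.01; buyer: SGD 0.00

DDP: the seller bears all costs including import duty.
Seller's account: goods 82541.64 + inland to port 1741.99 + origin terminal 262.99 + freight 3969.62 + insurance 264.12 + destination terminal 1002.48 + brokerage 374.48 + duty 1217.91 + delivery 1631.78 = 93007.01
Buyer's account: 0.00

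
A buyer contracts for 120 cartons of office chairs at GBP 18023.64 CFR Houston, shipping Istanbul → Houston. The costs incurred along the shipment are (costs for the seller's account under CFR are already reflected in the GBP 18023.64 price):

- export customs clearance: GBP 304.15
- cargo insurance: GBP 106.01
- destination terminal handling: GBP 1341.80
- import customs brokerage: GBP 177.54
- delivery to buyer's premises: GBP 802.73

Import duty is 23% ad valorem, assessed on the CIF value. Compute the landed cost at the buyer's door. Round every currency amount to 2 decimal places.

Total landed cost: GBP 24621.54

CFR: the seller pays costs through ocean freight to the destination port, but not insurance.
Already in the invoice (seller's account under CFR): export clearance — exclude.
CIF value = CFR price + insurance = 18023.64 + 106.01 = 18129.65
Import duty = 18129.65 × 23% = 4169.82
Buyer bears: insurance 106.01 + destination terminal 1341.80 + brokerage 177.54 + delivery 802.73 + duty 4169.82 = 6597.90
Landed cost = invoice 18023.64 + 6597.90 = 24621.54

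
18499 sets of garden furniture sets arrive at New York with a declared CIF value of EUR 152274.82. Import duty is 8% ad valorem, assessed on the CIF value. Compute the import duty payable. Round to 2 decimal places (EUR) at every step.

Import duty = 152274.82 × 8% = 12181.99

Import duty: EUR 12181.99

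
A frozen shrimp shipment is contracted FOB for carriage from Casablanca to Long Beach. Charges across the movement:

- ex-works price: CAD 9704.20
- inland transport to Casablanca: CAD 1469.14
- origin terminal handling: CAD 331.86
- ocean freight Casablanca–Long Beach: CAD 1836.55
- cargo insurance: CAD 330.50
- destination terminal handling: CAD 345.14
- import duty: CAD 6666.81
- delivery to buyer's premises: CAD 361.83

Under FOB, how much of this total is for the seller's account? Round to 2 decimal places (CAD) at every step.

FOB: the seller bears costs until goods are on board at the origin port; the buyer bears freight, insurance and all costs thereafter.
Seller's account: goods 9704.20 + inland to port 1469.14 + origin terminal 331.86 = 11505.20
Buyer's account: freight 1836.55 + insurance 330.50 + destination terminal 345.14 + duty 6666.81 + delivery 361.83 = 9540.83

Seller's account: CAD 11505.20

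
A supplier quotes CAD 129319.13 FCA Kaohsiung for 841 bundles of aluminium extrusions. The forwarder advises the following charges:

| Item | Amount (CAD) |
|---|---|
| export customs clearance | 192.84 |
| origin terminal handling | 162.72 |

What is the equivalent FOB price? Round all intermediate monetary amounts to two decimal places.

Not relevant to the conversion: export clearance — on the seller under both FCA and FOB; already in the FCA price and stays in the FOB price.
From FCA to FOB, the seller additionally bears: origin terminal.
FOB price = 129319.13 + 162.72 = 129481.85

FOB price: CAD 129481.85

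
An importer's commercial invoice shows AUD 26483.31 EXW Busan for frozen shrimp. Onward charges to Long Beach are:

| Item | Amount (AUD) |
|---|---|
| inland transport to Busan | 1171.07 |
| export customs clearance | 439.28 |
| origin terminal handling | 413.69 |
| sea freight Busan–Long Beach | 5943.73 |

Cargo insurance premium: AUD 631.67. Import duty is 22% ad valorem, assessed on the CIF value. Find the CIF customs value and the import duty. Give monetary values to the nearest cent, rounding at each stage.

CIF value: AUD 35082.75; import duty: AUD 7718.21

CIF = EXW price + pre-shipment costs + freight + insurance
CIF = 26483.31 + 1171.07 + 439.28 + 413.69 + 5943.73 + 631.67 = 35082.75
Import duty = 35082.75 × 22% = 7718.21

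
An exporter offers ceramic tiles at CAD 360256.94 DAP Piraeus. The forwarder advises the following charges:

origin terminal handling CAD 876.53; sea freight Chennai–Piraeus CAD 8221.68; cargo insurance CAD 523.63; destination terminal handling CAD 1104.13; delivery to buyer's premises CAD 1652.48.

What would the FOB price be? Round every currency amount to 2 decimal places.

Not relevant to the conversion: origin terminal — on the seller under both DAP and FOB; already in the DAP price and stays in the FOB price.
From DAP to FOB, the seller no longer bears: freight, insurance, destination terminal, delivery.
FOB price = 360256.94 − 8221.68 − 523.63 − 1104.13 − 1652.48 = 348755.02

FOB price: CAD 348755.02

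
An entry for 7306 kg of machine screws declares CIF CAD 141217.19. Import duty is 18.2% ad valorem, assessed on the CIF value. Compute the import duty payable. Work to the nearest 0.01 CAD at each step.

Import duty: CAD 25701.53

Import duty = 141217.19 × 18.2% = 25701.53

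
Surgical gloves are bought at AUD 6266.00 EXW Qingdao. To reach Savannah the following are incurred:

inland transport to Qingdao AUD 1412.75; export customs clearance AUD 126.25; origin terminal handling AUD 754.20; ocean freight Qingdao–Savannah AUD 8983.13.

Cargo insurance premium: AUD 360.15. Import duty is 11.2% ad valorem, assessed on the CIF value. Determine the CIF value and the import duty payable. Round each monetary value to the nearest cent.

CIF value: AUD 17902.48; import duty: AUD 2005.08

CIF = EXW price + pre-shipment costs + freight + insurance
CIF = 6266.00 + 1412.75 + 126.25 + 754.20 + 8983.13 + 360.15 = 17902.48
Import duty = 17902.48 × 11.2% = 2005.08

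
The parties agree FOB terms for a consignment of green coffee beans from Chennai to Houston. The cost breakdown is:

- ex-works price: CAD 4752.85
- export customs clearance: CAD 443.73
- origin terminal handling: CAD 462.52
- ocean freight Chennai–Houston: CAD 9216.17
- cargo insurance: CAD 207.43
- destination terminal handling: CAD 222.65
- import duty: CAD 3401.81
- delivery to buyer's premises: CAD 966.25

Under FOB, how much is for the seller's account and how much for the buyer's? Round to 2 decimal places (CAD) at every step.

Seller: CAD 5659.10; buyer: CAD 14014.31

FOB: the seller bears costs until goods are on board at the origin port; the buyer bears freight, insurance and all costs thereafter.
Seller's account: goods 4752.85 + export clearance 443.73 + origin terminal 462.52 = 5659.10
Buyer's account: freight 9216.17 + insurance 207.43 + destination terminal 222.65 + duty 3401.81 + delivery 966.25 = 14014.31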